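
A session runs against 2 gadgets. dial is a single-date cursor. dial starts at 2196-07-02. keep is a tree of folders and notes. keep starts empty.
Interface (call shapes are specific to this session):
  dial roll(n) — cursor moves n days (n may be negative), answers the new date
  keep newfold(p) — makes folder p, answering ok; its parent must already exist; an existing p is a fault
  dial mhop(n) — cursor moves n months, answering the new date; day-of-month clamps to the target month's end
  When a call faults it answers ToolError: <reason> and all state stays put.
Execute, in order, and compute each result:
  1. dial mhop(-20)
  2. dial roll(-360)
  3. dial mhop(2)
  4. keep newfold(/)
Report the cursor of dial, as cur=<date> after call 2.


Do: dial mhop[-20]
See: 2194-11-02
Do: dial roll[-360]
See: 2193-11-07
Do: dial mhop[2]
See: 2194-01-07
Do: keep newfold[/]
See: ToolError: exists

Answer: cur=2193-11-07


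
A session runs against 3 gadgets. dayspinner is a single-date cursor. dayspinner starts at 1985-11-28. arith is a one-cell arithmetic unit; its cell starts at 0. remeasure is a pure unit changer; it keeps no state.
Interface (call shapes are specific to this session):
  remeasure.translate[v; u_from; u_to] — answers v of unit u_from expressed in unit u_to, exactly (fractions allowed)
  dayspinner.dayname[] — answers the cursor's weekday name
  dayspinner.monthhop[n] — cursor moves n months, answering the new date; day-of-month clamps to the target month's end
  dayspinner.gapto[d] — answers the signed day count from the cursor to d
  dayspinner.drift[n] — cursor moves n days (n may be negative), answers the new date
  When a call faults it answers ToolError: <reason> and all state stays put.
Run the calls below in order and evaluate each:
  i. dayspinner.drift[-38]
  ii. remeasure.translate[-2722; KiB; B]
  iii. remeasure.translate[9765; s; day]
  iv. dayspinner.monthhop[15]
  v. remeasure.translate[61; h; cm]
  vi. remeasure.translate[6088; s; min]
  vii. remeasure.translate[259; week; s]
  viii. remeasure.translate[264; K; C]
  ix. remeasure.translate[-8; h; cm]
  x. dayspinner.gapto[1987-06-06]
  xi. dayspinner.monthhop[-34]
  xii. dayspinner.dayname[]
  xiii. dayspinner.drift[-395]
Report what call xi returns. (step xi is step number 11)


Answer: 1984-03-21

Derivation:
-- 1. dayspinner.drift(n: -38) == 1985-10-21
-- 2. remeasure.translate(v: -2722, u_from: KiB, u_to: B) == -2787328
-- 3. remeasure.translate(v: 9765, u_from: s, u_to: day) == 217/1920
-- 4. dayspinner.monthhop(n: 15) == 1987-01-21
-- 5. remeasure.translate(v: 61, u_from: h, u_to: cm) == ToolError: incompatible units
-- 6. remeasure.translate(v: 6088, u_from: s, u_to: min) == 1522/15
-- 7. remeasure.translate(v: 259, u_from: week, u_to: s) == 156643200
-- 8. remeasure.translate(v: 264, u_from: K, u_to: C) == -183/20
-- 9. remeasure.translate(v: -8, u_from: h, u_to: cm) == ToolError: incompatible units
-- 10. dayspinner.gapto(d: 1987-06-06) == 136
-- 11. dayspinner.monthhop(n: -34) == 1984-03-21
-- 12. dayspinner.dayname() == Wednesday
-- 13. dayspinner.drift(n: -395) == 1983-02-20


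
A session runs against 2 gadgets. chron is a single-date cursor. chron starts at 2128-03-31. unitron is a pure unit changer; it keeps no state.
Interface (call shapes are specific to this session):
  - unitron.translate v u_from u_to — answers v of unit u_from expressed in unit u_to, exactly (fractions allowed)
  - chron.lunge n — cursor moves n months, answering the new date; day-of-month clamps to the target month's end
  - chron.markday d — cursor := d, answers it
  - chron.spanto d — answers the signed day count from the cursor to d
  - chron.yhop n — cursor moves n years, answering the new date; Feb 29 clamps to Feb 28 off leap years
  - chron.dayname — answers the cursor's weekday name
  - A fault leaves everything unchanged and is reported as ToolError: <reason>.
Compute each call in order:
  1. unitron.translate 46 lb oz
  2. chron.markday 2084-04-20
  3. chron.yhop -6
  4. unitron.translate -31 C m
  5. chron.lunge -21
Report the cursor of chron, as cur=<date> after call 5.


Answer: cur=2076-07-20

Derivation:
Act: unitron.translate[v: 46; u_from: lb; u_to: oz]
Obs: 736
Act: chron.markday[d: 2084-04-20]
Obs: 2084-04-20
Act: chron.yhop[n: -6]
Obs: 2078-04-20
Act: unitron.translate[v: -31; u_from: C; u_to: m]
Obs: ToolError: incompatible units
Act: chron.lunge[n: -21]
Obs: 2076-07-20


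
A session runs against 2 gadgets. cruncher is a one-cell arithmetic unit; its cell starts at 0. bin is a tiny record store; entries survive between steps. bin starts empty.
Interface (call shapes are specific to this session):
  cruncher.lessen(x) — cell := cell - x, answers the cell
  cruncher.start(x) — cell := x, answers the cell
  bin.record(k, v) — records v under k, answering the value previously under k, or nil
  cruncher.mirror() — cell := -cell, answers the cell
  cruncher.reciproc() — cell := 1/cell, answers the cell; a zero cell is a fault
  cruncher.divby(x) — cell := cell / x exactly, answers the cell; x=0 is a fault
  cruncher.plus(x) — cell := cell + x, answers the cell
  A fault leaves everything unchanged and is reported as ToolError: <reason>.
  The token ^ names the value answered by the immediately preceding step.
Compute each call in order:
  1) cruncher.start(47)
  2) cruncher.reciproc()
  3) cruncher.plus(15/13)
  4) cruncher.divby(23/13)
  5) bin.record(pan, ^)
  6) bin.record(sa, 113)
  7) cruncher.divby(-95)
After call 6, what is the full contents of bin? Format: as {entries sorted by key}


Answer: {pan=718/1081, sa=113}

Derivation:
I use cruncher.start(47), and observe 47.
I call cruncher.reciproc(), — result: 1/47.
I try cruncher.plus(15/13), yielding 718/611.
I try cruncher.divby(23/13), → 718/1081.
Using bin.record(pan, ^), → nil.
I run bin.record(sa, 113), and see nil.
Using cruncher.divby(-95): -718/102695.


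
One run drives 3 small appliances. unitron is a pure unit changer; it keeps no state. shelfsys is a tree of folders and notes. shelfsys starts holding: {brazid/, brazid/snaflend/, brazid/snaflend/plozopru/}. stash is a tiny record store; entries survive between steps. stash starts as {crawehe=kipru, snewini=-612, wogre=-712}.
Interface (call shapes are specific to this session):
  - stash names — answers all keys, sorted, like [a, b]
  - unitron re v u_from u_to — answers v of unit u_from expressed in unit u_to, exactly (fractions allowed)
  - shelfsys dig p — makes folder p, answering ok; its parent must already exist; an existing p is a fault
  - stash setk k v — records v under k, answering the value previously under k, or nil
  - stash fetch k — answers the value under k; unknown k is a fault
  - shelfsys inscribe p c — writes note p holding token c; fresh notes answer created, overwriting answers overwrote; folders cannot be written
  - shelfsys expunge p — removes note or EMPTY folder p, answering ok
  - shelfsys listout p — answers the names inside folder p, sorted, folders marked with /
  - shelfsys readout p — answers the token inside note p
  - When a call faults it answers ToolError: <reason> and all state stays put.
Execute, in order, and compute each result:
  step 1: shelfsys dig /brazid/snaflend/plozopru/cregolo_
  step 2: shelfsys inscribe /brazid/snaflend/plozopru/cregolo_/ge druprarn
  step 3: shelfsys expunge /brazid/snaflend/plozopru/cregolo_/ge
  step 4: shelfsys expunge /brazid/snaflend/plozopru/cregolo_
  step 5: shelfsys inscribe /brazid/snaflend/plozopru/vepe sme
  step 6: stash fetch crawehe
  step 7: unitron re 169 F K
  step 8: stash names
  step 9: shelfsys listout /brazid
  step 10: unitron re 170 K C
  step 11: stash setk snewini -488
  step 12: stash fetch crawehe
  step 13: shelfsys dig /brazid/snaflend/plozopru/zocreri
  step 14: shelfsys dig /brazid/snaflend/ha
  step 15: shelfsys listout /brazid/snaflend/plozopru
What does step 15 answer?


Answer: [vepe, zocreri/]

Derivation:
CALL shelfsys dig[/brazid/snaflend/plozopru/cregolo_]
RET  ok
CALL shelfsys inscribe[/brazid/snaflend/plozopru/cregolo_/ge; druprarn]
RET  created
CALL shelfsys expunge[/brazid/snaflend/plozopru/cregolo_/ge]
RET  ok
CALL shelfsys expunge[/brazid/snaflend/plozopru/cregolo_]
RET  ok
CALL shelfsys inscribe[/brazid/snaflend/plozopru/vepe; sme]
RET  created
CALL stash fetch[crawehe]
RET  kipru
CALL unitron re[169; F; K]
RET  62867/180
CALL stash names[]
RET  [crawehe, snewini, wogre]
CALL shelfsys listout[/brazid]
RET  [snaflend/]
CALL unitron re[170; K; C]
RET  -2063/20
CALL stash setk[snewini; -488]
RET  -612
CALL stash fetch[crawehe]
RET  kipru
CALL shelfsys dig[/brazid/snaflend/plozopru/zocreri]
RET  ok
CALL shelfsys dig[/brazid/snaflend/ha]
RET  ok
CALL shelfsys listout[/brazid/snaflend/plozopru]
RET  [vepe, zocreri/]


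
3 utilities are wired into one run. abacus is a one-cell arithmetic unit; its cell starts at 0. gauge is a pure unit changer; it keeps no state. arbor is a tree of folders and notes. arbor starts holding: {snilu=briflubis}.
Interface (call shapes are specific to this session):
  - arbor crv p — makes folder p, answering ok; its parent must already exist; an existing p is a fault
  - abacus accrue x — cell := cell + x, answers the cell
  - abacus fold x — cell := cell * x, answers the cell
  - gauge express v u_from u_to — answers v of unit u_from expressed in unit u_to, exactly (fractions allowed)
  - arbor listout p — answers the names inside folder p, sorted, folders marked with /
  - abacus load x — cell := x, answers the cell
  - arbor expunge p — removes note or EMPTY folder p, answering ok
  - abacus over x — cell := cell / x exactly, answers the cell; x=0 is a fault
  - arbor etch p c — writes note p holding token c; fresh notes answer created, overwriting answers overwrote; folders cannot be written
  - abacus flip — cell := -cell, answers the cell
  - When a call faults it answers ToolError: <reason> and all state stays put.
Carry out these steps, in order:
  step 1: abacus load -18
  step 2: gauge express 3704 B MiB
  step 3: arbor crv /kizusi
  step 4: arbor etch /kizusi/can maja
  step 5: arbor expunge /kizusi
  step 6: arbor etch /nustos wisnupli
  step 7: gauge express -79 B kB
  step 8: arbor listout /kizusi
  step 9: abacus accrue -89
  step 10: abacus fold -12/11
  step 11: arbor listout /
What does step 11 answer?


-- abacus load(x→-18) == -18
-- gauge express(v→3704, u_from→B, u_to→MiB) == 463/131072
-- arbor crv(p→/kizusi) == ok
-- arbor etch(p→/kizusi/can, c→maja) == created
-- arbor expunge(p→/kizusi) == ToolError: not empty
-- arbor etch(p→/nustos, c→wisnupli) == created
-- gauge express(v→-79, u_from→B, u_to→kB) == -79/1000
-- arbor listout(p→/kizusi) == [can]
-- abacus accrue(x→-89) == -107
-- abacus fold(x→-12/11) == 1284/11
-- arbor listout(p→/) == [kizusi/, nustos, snilu]

Answer: [kizusi/, nustos, snilu]


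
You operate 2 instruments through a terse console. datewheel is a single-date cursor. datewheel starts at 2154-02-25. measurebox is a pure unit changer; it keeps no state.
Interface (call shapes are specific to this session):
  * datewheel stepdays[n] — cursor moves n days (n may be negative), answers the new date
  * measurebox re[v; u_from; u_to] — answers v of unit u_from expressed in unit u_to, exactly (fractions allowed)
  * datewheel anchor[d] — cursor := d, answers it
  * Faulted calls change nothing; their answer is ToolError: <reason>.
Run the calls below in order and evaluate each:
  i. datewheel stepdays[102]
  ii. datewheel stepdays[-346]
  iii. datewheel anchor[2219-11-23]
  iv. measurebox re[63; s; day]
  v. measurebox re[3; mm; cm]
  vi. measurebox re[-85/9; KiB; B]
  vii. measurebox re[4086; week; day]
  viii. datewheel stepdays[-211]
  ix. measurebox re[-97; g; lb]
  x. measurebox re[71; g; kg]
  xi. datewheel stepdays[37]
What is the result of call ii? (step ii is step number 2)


Answer: 2153-06-26

Derivation:
~$ datewheel stepdays n: 102
:: 2154-06-07
~$ datewheel stepdays n: -346
:: 2153-06-26
~$ datewheel anchor d: 2219-11-23
:: 2219-11-23
~$ measurebox re v: 63 u_from: s u_to: day
:: 7/9600
~$ measurebox re v: 3 u_from: mm u_to: cm
:: 3/10
~$ measurebox re v: -85/9 u_from: KiB u_to: B
:: -87040/9
~$ measurebox re v: 4086 u_from: week u_to: day
:: 28602
~$ datewheel stepdays n: -211
:: 2219-04-26
~$ measurebox re v: -97 u_from: g u_to: lb
:: -100000/467621
~$ measurebox re v: 71 u_from: g u_to: kg
:: 71/1000
~$ datewheel stepdays n: 37
:: 2219-06-02


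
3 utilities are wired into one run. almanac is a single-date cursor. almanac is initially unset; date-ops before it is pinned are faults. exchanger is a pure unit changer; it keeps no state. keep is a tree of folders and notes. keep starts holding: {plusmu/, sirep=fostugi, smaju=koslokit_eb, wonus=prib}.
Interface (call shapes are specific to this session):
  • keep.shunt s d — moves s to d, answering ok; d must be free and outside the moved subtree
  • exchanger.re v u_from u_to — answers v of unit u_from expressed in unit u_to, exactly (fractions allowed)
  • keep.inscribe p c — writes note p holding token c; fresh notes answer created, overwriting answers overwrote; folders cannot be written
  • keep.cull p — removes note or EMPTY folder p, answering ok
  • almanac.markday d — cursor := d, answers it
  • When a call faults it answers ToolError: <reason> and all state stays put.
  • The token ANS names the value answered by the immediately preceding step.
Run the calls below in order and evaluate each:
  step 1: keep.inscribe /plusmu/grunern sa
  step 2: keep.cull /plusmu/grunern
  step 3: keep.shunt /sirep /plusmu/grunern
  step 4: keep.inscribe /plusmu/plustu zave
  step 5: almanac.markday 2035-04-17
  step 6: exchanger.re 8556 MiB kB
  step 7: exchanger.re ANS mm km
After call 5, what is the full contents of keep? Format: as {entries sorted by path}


> inscribe p=/plusmu/grunern c=sa
  created
> cull p=/plusmu/grunern
  ok
> shunt s=/sirep d=/plusmu/grunern
  ok
> inscribe p=/plusmu/plustu c=zave
  created
> markday d=2035-04-17
  2035-04-17
> re v=8556 u_from=MiB u_to=kB
  1121452032/125
> re v=ANS u_from=mm u_to=km
  17522688/1953125

Answer: {plusmu/, plusmu/grunern=fostugi, plusmu/plustu=zave, smaju=koslokit_eb, wonus=prib}


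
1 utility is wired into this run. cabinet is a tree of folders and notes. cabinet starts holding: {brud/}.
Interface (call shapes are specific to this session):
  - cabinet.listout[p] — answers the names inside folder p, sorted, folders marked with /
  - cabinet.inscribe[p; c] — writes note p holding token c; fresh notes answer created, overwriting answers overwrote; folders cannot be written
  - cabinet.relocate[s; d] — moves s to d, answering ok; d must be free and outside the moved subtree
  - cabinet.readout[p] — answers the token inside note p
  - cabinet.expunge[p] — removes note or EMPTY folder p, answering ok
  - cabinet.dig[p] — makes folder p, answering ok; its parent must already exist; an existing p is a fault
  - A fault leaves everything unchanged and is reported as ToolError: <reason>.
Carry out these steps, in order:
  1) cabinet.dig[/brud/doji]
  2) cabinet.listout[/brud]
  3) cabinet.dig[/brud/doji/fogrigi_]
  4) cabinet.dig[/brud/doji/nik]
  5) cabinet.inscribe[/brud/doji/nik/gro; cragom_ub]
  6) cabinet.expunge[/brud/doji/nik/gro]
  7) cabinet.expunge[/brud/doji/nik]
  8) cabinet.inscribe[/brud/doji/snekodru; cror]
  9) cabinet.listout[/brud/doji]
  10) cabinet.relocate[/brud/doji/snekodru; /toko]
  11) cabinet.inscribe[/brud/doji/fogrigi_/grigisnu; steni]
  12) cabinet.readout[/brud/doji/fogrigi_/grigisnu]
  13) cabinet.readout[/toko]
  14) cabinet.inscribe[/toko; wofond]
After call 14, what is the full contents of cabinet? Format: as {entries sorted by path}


==> cabinet.dig(p→/brud/doji)
<== ok
==> cabinet.listout(p→/brud)
<== [doji/]
==> cabinet.dig(p→/brud/doji/fogrigi_)
<== ok
==> cabinet.dig(p→/brud/doji/nik)
<== ok
==> cabinet.inscribe(p→/brud/doji/nik/gro, c→cragom_ub)
<== created
==> cabinet.expunge(p→/brud/doji/nik/gro)
<== ok
==> cabinet.expunge(p→/brud/doji/nik)
<== ok
==> cabinet.inscribe(p→/brud/doji/snekodru, c→cror)
<== created
==> cabinet.listout(p→/brud/doji)
<== [fogrigi_/, snekodru]
==> cabinet.relocate(s→/brud/doji/snekodru, d→/toko)
<== ok
==> cabinet.inscribe(p→/brud/doji/fogrigi_/grigisnu, c→steni)
<== created
==> cabinet.readout(p→/brud/doji/fogrigi_/grigisnu)
<== steni
==> cabinet.readout(p→/toko)
<== cror
==> cabinet.inscribe(p→/toko, c→wofond)
<== overwrote

Answer: {brud/, brud/doji/, brud/doji/fogrigi_/, brud/doji/fogrigi_/grigisnu=steni, toko=wofond}


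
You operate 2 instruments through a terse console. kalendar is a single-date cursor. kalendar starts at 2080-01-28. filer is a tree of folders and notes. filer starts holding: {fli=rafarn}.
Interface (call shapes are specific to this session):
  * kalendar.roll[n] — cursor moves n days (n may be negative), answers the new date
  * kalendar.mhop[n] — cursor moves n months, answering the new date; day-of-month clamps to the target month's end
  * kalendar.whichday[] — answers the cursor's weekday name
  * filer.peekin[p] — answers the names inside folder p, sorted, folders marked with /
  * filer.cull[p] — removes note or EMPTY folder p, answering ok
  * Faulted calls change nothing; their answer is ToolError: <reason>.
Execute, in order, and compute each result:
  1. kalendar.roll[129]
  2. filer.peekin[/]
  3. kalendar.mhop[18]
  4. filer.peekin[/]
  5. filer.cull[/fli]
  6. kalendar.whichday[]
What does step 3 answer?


Answer: 2081-12-05

Derivation:
! 1. kalendar.roll(n='129') => 2080-06-05
! 2. filer.peekin(p='/') => [fli]
! 3. kalendar.mhop(n='18') => 2081-12-05
! 4. filer.peekin(p='/') => [fli]
! 5. filer.cull(p='/fli') => ok
! 6. kalendar.whichday() => Friday


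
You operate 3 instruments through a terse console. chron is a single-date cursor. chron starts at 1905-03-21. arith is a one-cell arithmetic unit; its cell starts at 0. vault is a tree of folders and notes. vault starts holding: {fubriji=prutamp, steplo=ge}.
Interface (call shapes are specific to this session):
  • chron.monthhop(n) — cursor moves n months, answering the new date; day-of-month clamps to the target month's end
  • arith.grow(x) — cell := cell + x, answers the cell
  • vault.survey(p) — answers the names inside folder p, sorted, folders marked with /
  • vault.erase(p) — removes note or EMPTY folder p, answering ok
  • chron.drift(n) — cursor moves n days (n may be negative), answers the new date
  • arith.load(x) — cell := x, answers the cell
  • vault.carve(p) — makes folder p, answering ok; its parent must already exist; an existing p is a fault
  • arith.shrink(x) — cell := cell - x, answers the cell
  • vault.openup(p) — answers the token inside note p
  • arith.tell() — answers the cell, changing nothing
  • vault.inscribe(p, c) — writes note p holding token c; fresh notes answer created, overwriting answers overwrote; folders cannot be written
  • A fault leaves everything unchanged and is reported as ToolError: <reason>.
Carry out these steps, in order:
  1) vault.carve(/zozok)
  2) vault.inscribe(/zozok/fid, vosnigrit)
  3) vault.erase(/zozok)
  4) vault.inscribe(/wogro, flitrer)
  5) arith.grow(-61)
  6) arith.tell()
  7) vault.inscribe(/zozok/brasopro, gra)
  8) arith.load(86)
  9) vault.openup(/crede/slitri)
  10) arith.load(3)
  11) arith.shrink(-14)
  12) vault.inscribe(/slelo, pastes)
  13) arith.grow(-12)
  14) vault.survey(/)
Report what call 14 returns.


Answer: [fubriji, slelo, steplo, wogro, zozok/]

Derivation:
I call vault.carve with /zozok, which returns ok.
Invoking vault.inscribe with /zozok/fid, vosnigrit, yielding created.
I invoke vault.erase with /zozok, and see ToolError: not empty.
Using vault.inscribe with /wogro, flitrer, giving created.
I call arith.grow with -61, and get -61.
I invoke arith.tell, — result: -61.
Calling vault.inscribe with /zozok/brasopro, gra, and see created.
I try arith.load with 86, yielding 86.
Next I call vault.openup with /crede/slitri, and get ToolError: not found.
I use arith.load with 3, giving 3.
I try arith.shrink with -14, yielding 17.
I invoke vault.inscribe with /slelo, pastes: created.
Now I run arith.grow with -12, which returns 5.
Calling vault.survey with /, — result: [fubriji, slelo, steplo, wogro, zozok/].


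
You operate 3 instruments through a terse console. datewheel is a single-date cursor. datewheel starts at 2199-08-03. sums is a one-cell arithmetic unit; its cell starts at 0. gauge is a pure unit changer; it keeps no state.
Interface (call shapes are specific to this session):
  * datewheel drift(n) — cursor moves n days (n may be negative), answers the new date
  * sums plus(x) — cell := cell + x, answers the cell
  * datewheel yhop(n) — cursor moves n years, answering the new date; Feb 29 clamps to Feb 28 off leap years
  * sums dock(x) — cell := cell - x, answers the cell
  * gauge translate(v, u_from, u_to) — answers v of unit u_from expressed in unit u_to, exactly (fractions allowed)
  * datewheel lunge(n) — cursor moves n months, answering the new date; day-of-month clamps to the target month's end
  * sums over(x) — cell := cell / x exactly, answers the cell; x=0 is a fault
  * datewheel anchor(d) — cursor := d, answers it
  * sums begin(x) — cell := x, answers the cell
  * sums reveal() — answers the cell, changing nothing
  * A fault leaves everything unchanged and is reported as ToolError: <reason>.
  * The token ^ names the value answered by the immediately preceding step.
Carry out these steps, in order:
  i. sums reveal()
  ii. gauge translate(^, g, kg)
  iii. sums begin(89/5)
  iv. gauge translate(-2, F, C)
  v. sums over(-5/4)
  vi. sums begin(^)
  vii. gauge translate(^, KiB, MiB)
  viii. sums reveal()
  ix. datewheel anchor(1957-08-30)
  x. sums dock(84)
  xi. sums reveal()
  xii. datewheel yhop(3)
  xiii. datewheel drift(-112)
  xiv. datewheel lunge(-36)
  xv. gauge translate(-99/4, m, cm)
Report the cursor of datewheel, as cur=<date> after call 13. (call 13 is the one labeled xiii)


// 1. sums reveal() ~> 0
// 2. gauge translate(v→^, u_from→g, u_to→kg) ~> 0
// 3. sums begin(x→89/5) ~> 89/5
// 4. gauge translate(v→-2, u_from→F, u_to→C) ~> -170/9
// 5. sums over(x→-5/4) ~> -356/25
// 6. sums begin(x→^) ~> -356/25
// 7. gauge translate(v→^, u_from→KiB, u_to→MiB) ~> -89/6400
// 8. sums reveal() ~> -356/25
// 9. datewheel anchor(d→1957-08-30) ~> 1957-08-30
// 10. sums dock(x→84) ~> -2456/25
// 11. sums reveal() ~> -2456/25
// 12. datewheel yhop(n→3) ~> 1960-08-30
// 13. datewheel drift(n→-112) ~> 1960-05-10
// 14. datewheel lunge(n→-36) ~> 1957-05-10
// 15. gauge translate(v→-99/4, u_from→m, u_to→cm) ~> -2475

Answer: cur=1960-05-10


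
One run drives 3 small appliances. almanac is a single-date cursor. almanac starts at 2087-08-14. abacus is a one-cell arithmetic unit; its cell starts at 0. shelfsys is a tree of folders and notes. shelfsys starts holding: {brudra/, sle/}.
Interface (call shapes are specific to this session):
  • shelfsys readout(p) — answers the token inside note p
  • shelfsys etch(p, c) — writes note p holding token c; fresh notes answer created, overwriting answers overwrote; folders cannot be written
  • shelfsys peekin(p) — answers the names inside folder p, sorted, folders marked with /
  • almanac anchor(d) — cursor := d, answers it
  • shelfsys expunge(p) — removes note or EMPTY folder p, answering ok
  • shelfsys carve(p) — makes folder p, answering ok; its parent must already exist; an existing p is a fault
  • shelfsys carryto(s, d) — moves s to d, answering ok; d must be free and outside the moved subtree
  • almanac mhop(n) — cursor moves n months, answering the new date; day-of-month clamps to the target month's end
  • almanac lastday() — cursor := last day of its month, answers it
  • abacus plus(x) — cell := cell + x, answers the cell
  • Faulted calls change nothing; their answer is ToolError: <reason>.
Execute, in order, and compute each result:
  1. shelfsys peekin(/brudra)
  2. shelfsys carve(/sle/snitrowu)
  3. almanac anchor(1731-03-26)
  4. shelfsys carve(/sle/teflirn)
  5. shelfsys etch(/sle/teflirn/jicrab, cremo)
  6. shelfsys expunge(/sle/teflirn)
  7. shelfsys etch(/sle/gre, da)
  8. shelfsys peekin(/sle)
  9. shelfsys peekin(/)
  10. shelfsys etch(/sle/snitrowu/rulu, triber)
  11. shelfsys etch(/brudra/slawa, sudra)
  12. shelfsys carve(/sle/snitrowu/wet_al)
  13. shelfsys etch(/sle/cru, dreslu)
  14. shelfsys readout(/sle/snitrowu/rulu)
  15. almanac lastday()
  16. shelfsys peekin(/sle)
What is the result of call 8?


-- 1. shelfsys peekin(p=/brudra) -> []
-- 2. shelfsys carve(p=/sle/snitrowu) -> ok
-- 3. almanac anchor(d=1731-03-26) -> 1731-03-26
-- 4. shelfsys carve(p=/sle/teflirn) -> ok
-- 5. shelfsys etch(p=/sle/teflirn/jicrab, c=cremo) -> created
-- 6. shelfsys expunge(p=/sle/teflirn) -> ToolError: not empty
-- 7. shelfsys etch(p=/sle/gre, c=da) -> created
-- 8. shelfsys peekin(p=/sle) -> [gre, snitrowu/, teflirn/]
-- 9. shelfsys peekin(p=/) -> [brudra/, sle/]
-- 10. shelfsys etch(p=/sle/snitrowu/rulu, c=triber) -> created
-- 11. shelfsys etch(p=/brudra/slawa, c=sudra) -> created
-- 12. shelfsys carve(p=/sle/snitrowu/wet_al) -> ok
-- 13. shelfsys etch(p=/sle/cru, c=dreslu) -> created
-- 14. shelfsys readout(p=/sle/snitrowu/rulu) -> triber
-- 15. almanac lastday() -> 1731-03-31
-- 16. shelfsys peekin(p=/sle) -> [cru, gre, snitrowu/, teflirn/]

Answer: [gre, snitrowu/, teflirn/]


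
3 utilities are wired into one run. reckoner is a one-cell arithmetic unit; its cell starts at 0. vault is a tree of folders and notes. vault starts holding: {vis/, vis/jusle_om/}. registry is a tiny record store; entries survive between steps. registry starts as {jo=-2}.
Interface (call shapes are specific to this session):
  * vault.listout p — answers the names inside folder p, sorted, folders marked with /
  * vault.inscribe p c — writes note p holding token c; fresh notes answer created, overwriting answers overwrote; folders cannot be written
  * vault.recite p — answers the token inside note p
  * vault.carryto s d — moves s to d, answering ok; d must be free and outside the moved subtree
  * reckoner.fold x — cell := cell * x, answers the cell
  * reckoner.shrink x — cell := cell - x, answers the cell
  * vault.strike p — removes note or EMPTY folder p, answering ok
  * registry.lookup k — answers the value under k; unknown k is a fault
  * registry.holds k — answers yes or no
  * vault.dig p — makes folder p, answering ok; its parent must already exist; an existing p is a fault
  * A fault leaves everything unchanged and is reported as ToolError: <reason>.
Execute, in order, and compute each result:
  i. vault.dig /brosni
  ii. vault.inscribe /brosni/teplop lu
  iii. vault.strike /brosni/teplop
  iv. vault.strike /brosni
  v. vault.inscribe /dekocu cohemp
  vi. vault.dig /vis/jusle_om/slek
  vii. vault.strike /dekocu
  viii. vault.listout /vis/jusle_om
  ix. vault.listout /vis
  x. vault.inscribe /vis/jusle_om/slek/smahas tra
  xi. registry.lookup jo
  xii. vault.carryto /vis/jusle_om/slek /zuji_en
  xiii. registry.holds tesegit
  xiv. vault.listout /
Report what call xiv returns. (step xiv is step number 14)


I call vault.dig on p='/brosni', → ok.
Next I call vault.inscribe on p='/brosni/teplop', c='lu', → created.
I try vault.strike on p='/brosni/teplop', and see ok.
I run vault.strike on p='/brosni', and get ok.
I call vault.inscribe on p='/dekocu', c='cohemp', and see created.
Invoking vault.dig on p='/vis/jusle_om/slek', giving ok.
Then vault.strike on p='/dekocu', and see ok.
I run vault.listout on p='/vis/jusle_om', — result: [slek/].
Next I call vault.listout on p='/vis', — result: [jusle_om/].
Invoking vault.inscribe on p='/vis/jusle_om/slek/smahas', c='tra', → created.
I run registry.lookup on k='jo', and see -2.
Now I run vault.carryto on s='/vis/jusle_om/slek', d='/zuji_en', yielding ok.
I call registry.holds on k='tesegit', — result: no.
I run vault.listout on p='/', — result: [vis/, zuji_en/].

Answer: [vis/, zuji_en/]


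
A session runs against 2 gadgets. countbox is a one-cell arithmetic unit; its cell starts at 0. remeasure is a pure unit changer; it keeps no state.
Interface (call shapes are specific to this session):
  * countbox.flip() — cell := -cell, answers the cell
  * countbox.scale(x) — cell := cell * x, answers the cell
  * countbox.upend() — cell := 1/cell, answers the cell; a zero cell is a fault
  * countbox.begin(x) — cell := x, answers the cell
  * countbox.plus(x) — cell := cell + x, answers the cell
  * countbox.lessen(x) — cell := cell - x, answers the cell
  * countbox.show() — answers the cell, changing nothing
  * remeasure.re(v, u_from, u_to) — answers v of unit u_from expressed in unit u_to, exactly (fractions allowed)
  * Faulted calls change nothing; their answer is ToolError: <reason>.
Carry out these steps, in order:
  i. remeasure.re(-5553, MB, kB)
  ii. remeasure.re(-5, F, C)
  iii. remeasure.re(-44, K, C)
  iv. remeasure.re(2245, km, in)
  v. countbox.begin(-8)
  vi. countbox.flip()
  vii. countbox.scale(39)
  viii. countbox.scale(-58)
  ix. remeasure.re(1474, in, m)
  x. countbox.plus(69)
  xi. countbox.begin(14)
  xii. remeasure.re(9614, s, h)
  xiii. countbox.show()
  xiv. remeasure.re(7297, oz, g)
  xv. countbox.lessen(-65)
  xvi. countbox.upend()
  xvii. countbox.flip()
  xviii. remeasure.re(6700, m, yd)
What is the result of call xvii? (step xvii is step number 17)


Answer: -1/79

Derivation:
> re -5553 MB kB
= -5553000
> re -5 F C
= -185/9
> re -44 K C
= -6343/20
> re 2245 km in
= 11225000000/127
> begin -8
= -8
> flip
= 8
> scale 39
= 312
> scale -58
= -18096
> re 1474 in m
= 93599/2500
> plus 69
= -18027
> begin 14
= 14
> re 9614 s h
= 4807/1800
> show
= 14
> re 7297 oz g
= 330986352389/1600000
> lessen -65
= 79
> upend
= 1/79
> flip
= -1/79
> re 6700 m yd
= 8375000/1143


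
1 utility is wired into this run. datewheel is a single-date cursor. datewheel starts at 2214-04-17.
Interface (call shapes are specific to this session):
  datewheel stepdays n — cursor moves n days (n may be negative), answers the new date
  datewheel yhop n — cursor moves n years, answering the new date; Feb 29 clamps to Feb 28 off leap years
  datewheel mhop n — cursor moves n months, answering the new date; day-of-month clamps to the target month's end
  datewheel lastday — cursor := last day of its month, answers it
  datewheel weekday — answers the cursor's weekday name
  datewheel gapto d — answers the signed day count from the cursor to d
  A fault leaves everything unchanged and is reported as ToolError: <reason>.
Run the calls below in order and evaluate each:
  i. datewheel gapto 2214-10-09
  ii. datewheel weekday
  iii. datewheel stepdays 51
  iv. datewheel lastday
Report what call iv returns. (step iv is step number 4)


>> datewheel gapto(2214-10-09)
<< 175
>> datewheel weekday()
<< Sunday
>> datewheel stepdays(51)
<< 2214-06-07
>> datewheel lastday()
<< 2214-06-30

Answer: 2214-06-30


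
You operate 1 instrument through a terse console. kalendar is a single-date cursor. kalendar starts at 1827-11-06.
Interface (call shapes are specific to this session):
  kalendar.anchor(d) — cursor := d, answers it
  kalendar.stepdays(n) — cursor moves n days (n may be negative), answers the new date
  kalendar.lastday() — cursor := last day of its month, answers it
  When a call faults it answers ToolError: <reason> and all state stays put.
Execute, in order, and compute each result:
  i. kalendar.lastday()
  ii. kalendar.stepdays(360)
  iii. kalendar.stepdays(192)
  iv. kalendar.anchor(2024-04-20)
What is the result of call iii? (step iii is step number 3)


Answer: 1829-06-04

Derivation:
Then lastday, — result: 1827-11-30.
I run stepdays(n=360), and see 1828-11-24.
Next I call stepdays(n=192), which returns 1829-06-04.
Now I run anchor(d=2024-04-20), giving 2024-04-20.


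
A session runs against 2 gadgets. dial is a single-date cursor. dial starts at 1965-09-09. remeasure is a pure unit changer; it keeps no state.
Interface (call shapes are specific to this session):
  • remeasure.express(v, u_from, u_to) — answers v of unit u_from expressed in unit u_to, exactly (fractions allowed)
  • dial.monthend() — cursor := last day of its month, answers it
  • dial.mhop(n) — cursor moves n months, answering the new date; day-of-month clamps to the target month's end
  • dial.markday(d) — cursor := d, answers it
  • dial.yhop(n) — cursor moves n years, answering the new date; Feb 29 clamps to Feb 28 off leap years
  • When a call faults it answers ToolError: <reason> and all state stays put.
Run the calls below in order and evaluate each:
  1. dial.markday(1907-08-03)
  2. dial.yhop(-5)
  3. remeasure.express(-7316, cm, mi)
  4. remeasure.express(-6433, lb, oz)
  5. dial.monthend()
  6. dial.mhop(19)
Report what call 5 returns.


// 1. dial.markday(1907-08-03) : 1907-08-03
// 2. dial.yhop(-5) : 1902-08-03
// 3. remeasure.express(-7316, cm, mi) : -9145/201168
// 4. remeasure.express(-6433, lb, oz) : -102928
// 5. dial.monthend() : 1902-08-31
// 6. dial.mhop(19) : 1904-03-31

Answer: 1902-08-31


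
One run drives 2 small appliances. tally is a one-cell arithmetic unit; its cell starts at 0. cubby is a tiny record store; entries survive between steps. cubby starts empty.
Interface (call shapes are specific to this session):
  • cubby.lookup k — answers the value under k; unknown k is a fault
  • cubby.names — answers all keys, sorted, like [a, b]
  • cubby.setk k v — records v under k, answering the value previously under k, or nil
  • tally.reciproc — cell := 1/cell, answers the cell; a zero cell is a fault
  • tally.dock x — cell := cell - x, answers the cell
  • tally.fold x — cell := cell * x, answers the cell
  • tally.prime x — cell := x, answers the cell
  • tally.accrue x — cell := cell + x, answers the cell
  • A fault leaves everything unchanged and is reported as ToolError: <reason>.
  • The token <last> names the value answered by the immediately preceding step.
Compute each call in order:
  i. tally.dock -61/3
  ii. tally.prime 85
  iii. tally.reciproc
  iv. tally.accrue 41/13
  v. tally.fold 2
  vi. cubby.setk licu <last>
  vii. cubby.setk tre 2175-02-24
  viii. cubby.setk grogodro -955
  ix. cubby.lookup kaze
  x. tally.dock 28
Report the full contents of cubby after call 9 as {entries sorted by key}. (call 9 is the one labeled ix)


[in] dock x→-61/3
= 61/3
[in] prime x→85
= 85
[in] reciproc
= 1/85
[in] accrue x→41/13
= 3498/1105
[in] fold x→2
= 6996/1105
[in] setk k→licu v→<last>
= nil
[in] setk k→tre v→2175-02-24
= nil
[in] setk k→grogodro v→-955
= nil
[in] lookup k→kaze
= ToolError: no such key kaze
[in] dock x→28
= -23944/1105

Answer: {grogodro=-955, licu=6996/1105, tre=2175-02-24}


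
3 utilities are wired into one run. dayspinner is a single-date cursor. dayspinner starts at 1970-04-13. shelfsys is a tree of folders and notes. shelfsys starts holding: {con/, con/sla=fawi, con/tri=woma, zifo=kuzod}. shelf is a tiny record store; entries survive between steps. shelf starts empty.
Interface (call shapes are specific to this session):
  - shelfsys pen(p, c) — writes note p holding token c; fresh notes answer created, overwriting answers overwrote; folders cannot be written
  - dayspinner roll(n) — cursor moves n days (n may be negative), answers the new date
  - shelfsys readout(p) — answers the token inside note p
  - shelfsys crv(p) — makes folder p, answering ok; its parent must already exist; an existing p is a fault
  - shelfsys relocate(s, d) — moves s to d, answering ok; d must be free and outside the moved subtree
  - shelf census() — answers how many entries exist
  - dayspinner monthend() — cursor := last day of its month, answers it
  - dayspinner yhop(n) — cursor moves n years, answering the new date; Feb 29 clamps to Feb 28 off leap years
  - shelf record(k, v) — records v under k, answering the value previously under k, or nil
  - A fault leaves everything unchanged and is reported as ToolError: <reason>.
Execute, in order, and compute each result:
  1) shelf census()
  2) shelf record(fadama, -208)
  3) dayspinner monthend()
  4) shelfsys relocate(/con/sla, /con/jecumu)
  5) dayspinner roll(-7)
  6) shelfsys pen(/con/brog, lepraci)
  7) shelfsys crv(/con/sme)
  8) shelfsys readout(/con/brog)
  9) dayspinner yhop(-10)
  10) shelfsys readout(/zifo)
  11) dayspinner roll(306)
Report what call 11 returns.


Answer: 1961-02-23

Derivation:
> shelf census
:: 0
> shelf record k=fadama v=-208
:: nil
> dayspinner monthend
:: 1970-04-30
> shelfsys relocate s=/con/sla d=/con/jecumu
:: ok
> dayspinner roll n=-7
:: 1970-04-23
> shelfsys pen p=/con/brog c=lepraci
:: created
> shelfsys crv p=/con/sme
:: ok
> shelfsys readout p=/con/brog
:: lepraci
> dayspinner yhop n=-10
:: 1960-04-23
> shelfsys readout p=/zifo
:: kuzod
> dayspinner roll n=306
:: 1961-02-23


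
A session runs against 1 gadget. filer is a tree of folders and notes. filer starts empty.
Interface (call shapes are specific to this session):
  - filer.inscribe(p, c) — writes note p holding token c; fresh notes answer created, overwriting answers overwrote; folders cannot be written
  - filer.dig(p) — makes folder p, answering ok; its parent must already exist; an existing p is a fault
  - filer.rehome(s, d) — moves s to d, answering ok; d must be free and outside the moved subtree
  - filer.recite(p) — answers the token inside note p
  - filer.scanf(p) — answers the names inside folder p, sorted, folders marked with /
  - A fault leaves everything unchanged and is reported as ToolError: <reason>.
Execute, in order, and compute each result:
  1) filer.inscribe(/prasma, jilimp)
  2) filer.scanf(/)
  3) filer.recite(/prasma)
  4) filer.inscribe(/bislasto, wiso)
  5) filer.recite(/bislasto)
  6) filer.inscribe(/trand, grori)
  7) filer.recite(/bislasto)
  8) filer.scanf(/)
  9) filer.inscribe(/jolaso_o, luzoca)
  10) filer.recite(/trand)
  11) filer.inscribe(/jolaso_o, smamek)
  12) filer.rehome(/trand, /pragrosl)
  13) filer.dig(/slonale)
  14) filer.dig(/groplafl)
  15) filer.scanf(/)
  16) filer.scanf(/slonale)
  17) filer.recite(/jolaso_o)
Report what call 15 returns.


Answer: [bislasto, groplafl/, jolaso_o, pragrosl, prasma, slonale/]

Derivation:
Do: inscribe[/prasma; jilimp]
See: created
Do: scanf[/]
See: [prasma]
Do: recite[/prasma]
See: jilimp
Do: inscribe[/bislasto; wiso]
See: created
Do: recite[/bislasto]
See: wiso
Do: inscribe[/trand; grori]
See: created
Do: recite[/bislasto]
See: wiso
Do: scanf[/]
See: [bislasto, prasma, trand]
Do: inscribe[/jolaso_o; luzoca]
See: created
Do: recite[/trand]
See: grori
Do: inscribe[/jolaso_o; smamek]
See: overwrote
Do: rehome[/trand; /pragrosl]
See: ok
Do: dig[/slonale]
See: ok
Do: dig[/groplafl]
See: ok
Do: scanf[/]
See: [bislasto, groplafl/, jolaso_o, pragrosl, prasma, slonale/]
Do: scanf[/slonale]
See: []
Do: recite[/jolaso_o]
See: smamek


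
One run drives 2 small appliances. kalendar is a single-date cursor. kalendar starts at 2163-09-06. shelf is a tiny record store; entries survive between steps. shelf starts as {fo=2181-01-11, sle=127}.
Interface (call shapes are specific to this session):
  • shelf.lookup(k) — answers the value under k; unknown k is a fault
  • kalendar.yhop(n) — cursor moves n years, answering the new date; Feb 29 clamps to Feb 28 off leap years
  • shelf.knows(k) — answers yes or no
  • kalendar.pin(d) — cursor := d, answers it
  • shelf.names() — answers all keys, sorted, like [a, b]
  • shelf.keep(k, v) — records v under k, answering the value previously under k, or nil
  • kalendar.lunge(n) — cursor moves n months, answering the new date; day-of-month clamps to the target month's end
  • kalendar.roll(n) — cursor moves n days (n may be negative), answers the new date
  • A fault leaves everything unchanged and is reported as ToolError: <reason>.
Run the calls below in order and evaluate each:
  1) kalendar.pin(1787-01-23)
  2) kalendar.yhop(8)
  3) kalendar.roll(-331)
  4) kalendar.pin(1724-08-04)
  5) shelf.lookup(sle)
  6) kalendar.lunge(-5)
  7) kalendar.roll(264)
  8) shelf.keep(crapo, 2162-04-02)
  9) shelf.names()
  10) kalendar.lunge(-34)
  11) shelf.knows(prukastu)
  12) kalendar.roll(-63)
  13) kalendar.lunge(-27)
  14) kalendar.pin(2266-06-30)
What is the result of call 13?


Answer: 1719-08-21

Derivation:
[in] kalendar.pin 1787-01-23
= 1787-01-23
[in] kalendar.yhop 8
= 1795-01-23
[in] kalendar.roll -331
= 1794-02-26
[in] kalendar.pin 1724-08-04
= 1724-08-04
[in] shelf.lookup sle
= 127
[in] kalendar.lunge -5
= 1724-03-04
[in] kalendar.roll 264
= 1724-11-23
[in] shelf.keep crapo 2162-04-02
= nil
[in] shelf.names
= [crapo, fo, sle]
[in] kalendar.lunge -34
= 1722-01-23
[in] shelf.knows prukastu
= no
[in] kalendar.roll -63
= 1721-11-21
[in] kalendar.lunge -27
= 1719-08-21
[in] kalendar.pin 2266-06-30
= 2266-06-30
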